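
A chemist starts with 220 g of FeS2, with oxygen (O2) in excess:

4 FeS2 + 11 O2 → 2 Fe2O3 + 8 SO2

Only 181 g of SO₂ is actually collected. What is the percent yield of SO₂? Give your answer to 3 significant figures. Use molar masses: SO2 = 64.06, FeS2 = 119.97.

77.0 %

n(FeS2) = 220.0 g / 119.97 g/mol = 1.834 mol.
From the equation the FeS2:SO2 mole ratio is 4:8, so n(SO2) = 1.834 × 8/4 = 3.668 mol.
Mass of SO2 = 3.668 mol × 64.06 g/mol = 234.9 g.
This is the theoretical yield. Percent yield = 181 g / 234.9 g × 100% = 77.04%.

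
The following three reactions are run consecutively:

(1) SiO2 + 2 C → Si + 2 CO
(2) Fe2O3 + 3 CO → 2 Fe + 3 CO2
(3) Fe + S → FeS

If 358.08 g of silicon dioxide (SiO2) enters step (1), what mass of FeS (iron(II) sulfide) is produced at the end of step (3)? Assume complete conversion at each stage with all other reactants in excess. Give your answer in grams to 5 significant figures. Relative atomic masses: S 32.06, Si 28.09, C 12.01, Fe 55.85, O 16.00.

M(SiO2) = 28.09 + 2(16.00) = 60.09 g/mol.
M(FeS) = 55.85 + 32.06 = 87.91 g/mol.
n(SiO2) = 358.08 / 60.09 = 5.95906 mol.
Reaction (1): SiO2→CO ratio 1:2 ⇒ n(CO) = 11.9181 mol.
Reaction (2): CO→Fe ratio 3:2 ⇒ n(Fe) = 7.94542 mol.
Reaction (3): Fe→FeS ratio 1:1 ⇒ n(FeS) = 7.94542 mol.
Mass of FeS = 7.94542 × 87.91 = 698.481 g.

698.48 g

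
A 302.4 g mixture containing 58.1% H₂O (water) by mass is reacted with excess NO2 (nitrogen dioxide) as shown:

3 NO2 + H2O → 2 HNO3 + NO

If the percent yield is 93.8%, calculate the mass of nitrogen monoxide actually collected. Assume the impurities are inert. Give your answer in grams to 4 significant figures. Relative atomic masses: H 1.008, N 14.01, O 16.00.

Pure H2O available = 302.4 g × 0.581 = 175.69 g.
M(H2O) = 2(1.008) + 16.00 = 18.016 g/mol.
M(NO) = 14.01 + 16.00 = 30.01 g/mol.
n(H2O) = 175.69 g / 18.016 g/mol = 9.7521 mol.
From the equation the H2O:NO mole ratio is 1:1, so n(NO) = 9.7521 × 1/1 = 9.7521 mol.
Mass of NO = 9.7521 mol × 30.01 g/mol = 292.66 g.
Actual mass collected = 292.66 g × 0.938 = 274.52 g.

274.5 g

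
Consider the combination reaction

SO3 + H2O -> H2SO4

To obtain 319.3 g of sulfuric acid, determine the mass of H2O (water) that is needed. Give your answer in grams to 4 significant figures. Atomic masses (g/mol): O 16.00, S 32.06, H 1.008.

58.65 g

M(H2SO4) = 2(1.008) + 32.06 + 4(16.00) = 98.076 g/mol.
M(H2O) = 2(1.008) + 16.00 = 18.016 g/mol.
n(H2SO4) = 319.30 g / 98.076 g/mol = 3.2556 mol.
From the equation the H2SO4:H2O mole ratio is 1:1, so n(H2O) = 3.2556 × 1/1 = 3.2556 mol.
Mass of H2O = 3.2556 mol × 18.016 g/mol = 58.654 g.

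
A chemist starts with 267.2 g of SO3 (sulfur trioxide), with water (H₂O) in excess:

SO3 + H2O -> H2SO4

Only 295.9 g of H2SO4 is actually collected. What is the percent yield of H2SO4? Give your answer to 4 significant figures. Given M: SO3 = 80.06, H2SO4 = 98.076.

90.40 %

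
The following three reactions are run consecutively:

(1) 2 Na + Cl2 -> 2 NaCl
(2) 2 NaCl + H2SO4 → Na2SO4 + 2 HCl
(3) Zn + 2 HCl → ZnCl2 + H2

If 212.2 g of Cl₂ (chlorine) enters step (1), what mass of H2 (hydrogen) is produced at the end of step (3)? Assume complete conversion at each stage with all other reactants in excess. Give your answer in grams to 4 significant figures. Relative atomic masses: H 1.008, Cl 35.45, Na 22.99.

M(Cl2) = 2(35.45) = 70.90 g/mol.
M(H2) = 2(1.008) = 2.016 g/mol.
n(Cl2) = 212.2 / 70.90 = 2.9929 mol.
Reaction (1): Cl2→NaCl ratio 1:2 ⇒ n(NaCl) = 5.9859 mol.
Reaction (2): NaCl→HCl ratio 2:2 ⇒ n(HCl) = 5.9859 mol.
Reaction (3): HCl→H2 ratio 2:1 ⇒ n(H2) = 2.9929 mol.
Mass of H2 = 2.9929 × 2.016 = 6.0338 g.

6.034 g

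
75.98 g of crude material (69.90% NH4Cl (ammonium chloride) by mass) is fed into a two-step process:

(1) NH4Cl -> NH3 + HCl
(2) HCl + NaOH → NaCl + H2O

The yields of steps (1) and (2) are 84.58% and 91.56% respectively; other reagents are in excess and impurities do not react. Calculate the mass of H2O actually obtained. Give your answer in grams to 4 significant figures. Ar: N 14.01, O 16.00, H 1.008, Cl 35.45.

Pure NH4Cl = 75.98 × 0.6990 = 53.110 g.
M(NH4Cl) = 14.01 + 4(1.008) + 35.45 = 53.492 g/mol.
M(H2O) = 2(1.008) + 16.00 = 18.016 g/mol.
n(NH4Cl) = 53.110 / 53.492 = 0.99286 mol.
Step 1 (NH4Cl:HCl = 1:1): theoretical n(HCl) = 0.99286 mol; at 84.58% yield, n(HCl) = 0.83976 mol.
Step 2 (HCl:H2O = 1:1): theoretical n(H2O) = 0.83976 mol, so theoretical mass = 0.83976 × 18.016 = 15.129 g.
At 91.56% yield, actual mass of H2O = 15.129 × 0.9156 = 13.852 g.

13.85 g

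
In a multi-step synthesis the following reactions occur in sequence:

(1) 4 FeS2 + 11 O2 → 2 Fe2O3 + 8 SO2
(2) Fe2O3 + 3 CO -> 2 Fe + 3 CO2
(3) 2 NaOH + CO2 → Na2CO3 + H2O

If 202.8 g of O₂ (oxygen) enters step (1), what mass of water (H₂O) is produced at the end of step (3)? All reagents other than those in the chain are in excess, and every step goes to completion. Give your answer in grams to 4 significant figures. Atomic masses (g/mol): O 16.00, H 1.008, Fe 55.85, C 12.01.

M(O2) = 2(16.00) = 32.00 g/mol.
M(H2O) = 2(1.008) + 16.00 = 18.016 g/mol.
n(O2) = 202.8 / 32.00 = 6.3375 mol.
Reaction (1): O2→Fe2O3 ratio 11:2 ⇒ n(Fe2O3) = 1.1523 mol.
Reaction (2): Fe2O3→CO2 ratio 1:3 ⇒ n(CO2) = 3.4568 mol.
Reaction (3): CO2→H2O ratio 1:1 ⇒ n(H2O) = 3.4568 mol.
Mass of H2O = 3.4568 × 18.016 = 62.278 g.

62.28 g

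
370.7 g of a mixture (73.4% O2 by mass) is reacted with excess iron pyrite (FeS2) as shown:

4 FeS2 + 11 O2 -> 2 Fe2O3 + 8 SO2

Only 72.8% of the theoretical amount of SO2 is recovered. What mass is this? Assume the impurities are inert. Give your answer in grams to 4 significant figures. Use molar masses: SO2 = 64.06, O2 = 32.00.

288.4 g

Pure O2 available = 370.7 g × 0.734 = 272.09 g.
n(O2) = 272.09 g / 32.00 g/mol = 8.5029 mol.
From the equation the O2:SO2 mole ratio is 11:8, so n(SO2) = 8.5029 × 8/11 = 6.1839 mol.
Mass of SO2 = 6.1839 mol × 64.06 g/mol = 396.14 g.
Actual mass collected = 396.14 g × 0.728 = 288.39 g.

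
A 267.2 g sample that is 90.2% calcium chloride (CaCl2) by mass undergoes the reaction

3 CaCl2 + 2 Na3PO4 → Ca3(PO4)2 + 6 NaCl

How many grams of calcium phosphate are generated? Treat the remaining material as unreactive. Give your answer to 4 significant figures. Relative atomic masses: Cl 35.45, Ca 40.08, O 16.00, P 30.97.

224.5 g

Mass of pure CaCl2 = 267.2 g × 0.902 = 241.01 g.
M(CaCl2) = 40.08 + 2(35.45) = 110.98 g/mol.
M(Ca3(PO4)2) = 3(40.08) + 2(30.97) + 8(16.00) = 310.18 g/mol.
n(CaCl2) = 241.01 g / 110.98 g/mol = 2.1717 mol.
From the equation the CaCl2:Ca3(PO4)2 mole ratio is 3:1, so n(Ca3(PO4)2) = 2.1717 × 1/3 = 0.72390 mol.
Mass of Ca3(PO4)2 = 0.72390 mol × 310.18 g/mol = 224.54 g.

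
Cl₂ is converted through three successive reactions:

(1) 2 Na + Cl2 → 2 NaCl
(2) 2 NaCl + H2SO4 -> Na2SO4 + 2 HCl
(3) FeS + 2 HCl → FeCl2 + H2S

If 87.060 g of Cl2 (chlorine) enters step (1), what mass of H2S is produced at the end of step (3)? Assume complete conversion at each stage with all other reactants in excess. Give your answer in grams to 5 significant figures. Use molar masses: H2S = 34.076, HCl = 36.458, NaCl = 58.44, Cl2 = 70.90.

n(Cl2) = 87.060 / 70.90 = 1.22793 mol.
Reaction (1): Cl2→NaCl ratio 1:2 ⇒ n(NaCl) = 2.45585 mol.
Reaction (2): NaCl→HCl ratio 2:2 ⇒ n(HCl) = 2.45585 mol.
Reaction (3): HCl→H2S ratio 2:1 ⇒ n(H2S) = 1.22793 mol.
Mass of H2S = 1.22793 × 34.076 = 41.8428 g.

41.843 g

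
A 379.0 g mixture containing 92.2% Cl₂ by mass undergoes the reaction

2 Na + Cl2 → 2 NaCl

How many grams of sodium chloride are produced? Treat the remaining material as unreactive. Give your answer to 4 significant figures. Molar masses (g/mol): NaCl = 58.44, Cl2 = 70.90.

Mass of pure Cl2 = 379.0 g × 0.922 = 349.44 g.
n(Cl2) = 349.44 g / 70.90 g/mol = 4.9286 mol.
From the equation the Cl2:NaCl mole ratio is 1:2, so n(NaCl) = 4.9286 × 2/1 = 9.8572 mol.
Mass of NaCl = 9.8572 mol × 58.44 g/mol = 576.06 g.

576.1 g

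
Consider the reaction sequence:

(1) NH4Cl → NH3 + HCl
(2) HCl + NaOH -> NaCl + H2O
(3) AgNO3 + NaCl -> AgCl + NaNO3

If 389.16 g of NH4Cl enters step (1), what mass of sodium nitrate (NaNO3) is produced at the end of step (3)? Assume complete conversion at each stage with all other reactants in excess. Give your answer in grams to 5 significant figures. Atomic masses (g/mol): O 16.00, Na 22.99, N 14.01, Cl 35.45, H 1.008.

618.38 g

M(NH4Cl) = 14.01 + 4(1.008) + 35.45 = 53.492 g/mol.
M(NaNO3) = 22.99 + 14.01 + 3(16.00) = 85.00 g/mol.
n(NH4Cl) = 389.16 / 53.492 = 7.27511 mol.
Reaction (1): NH4Cl→HCl ratio 1:1 ⇒ n(HCl) = 7.27511 mol.
Reaction (2): HCl→NaCl ratio 1:1 ⇒ n(NaCl) = 7.27511 mol.
Reaction (3): NaCl→NaNO3 ratio 1:1 ⇒ n(NaNO3) = 7.27511 mol.
Mass of NaNO3 = 7.27511 × 85.00 = 618.384 g.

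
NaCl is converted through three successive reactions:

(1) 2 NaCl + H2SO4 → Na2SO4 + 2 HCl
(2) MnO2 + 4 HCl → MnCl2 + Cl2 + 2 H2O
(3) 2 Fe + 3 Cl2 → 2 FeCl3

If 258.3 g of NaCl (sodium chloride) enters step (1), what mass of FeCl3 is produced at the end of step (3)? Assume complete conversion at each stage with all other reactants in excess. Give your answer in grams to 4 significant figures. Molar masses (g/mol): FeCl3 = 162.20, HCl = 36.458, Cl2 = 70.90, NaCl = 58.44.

119.5 g

n(NaCl) = 258.3 / 58.44 = 4.4199 mol.
Reaction (1): NaCl→HCl ratio 2:2 ⇒ n(HCl) = 4.4199 mol.
Reaction (2): HCl→Cl2 ratio 4:1 ⇒ n(Cl2) = 1.1050 mol.
Reaction (3): Cl2→FeCl3 ratio 3:2 ⇒ n(FeCl3) = 0.73665 mol.
Mass of FeCl3 = 0.73665 × 162.20 = 119.49 g.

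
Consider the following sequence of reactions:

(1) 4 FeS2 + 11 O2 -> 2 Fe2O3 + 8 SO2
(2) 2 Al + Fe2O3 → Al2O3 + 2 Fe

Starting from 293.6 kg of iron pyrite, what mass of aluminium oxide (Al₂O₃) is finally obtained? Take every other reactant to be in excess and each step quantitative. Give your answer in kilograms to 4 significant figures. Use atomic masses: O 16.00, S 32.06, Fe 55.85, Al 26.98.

124.8 kg

M(FeS2) = 55.85 + 2(32.06) = 119.97 g/mol.
M(Al2O3) = 2(26.98) + 3(16.00) = 101.96 g/mol.
293.6 kg = 293600 g.
n(FeS2) = 293600 / 119.97 = 2447.3 mol.
Step 1 gives a 4:2 ratio of FeS2 to Fe2O3, so n(Fe2O3) = 1223.6 mol.
In step 2 the Fe2O3:Al2O3 ratio is 1:1, so n(Al2O3) = 1223.6 mol.
Mass of Al2O3 = 1223.6 × 101.96 = 124760 g = 124.8 kg.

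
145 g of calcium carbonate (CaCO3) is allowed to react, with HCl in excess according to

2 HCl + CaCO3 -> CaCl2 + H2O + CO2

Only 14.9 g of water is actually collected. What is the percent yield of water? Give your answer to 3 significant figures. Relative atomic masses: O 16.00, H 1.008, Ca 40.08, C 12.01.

M(CaCO3) = 40.08 + 12.01 + 3(16.00) = 100.09 g/mol.
M(H2O) = 2(1.008) + 16.00 = 18.016 g/mol.
n(CaCO3) = 145.0 g / 100.09 g/mol = 1.449 mol.
From the equation the CaCO3:H2O mole ratio is 1:1, so n(H2O) = 1.449 × 1/1 = 1.449 mol.
Mass of H2O = 1.449 mol × 18.016 g/mol = 26.10 g.
This is the theoretical yield. Percent yield = 14.9 g / 26.10 g × 100% = 57.09%.

57.1 %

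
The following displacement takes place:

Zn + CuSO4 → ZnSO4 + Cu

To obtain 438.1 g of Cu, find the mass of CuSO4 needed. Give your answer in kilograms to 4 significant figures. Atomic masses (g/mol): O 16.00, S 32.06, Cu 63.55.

1.100 kg

M(Cu) = 63.55 g/mol.
M(CuSO4) = 63.55 + 32.06 + 4(16.00) = 159.61 g/mol.
n(Cu) = 438.10 g / 63.55 g/mol = 6.8938 mol.
From the equation the Cu:CuSO4 mole ratio is 1:1, so n(CuSO4) = 6.8938 × 1/1 = 6.8938 mol.
Mass of CuSO4 = 6.8938 mol × 159.61 g/mol = 1100.3 g.
Converting to kg: 1100.3 g = 1.100 kg.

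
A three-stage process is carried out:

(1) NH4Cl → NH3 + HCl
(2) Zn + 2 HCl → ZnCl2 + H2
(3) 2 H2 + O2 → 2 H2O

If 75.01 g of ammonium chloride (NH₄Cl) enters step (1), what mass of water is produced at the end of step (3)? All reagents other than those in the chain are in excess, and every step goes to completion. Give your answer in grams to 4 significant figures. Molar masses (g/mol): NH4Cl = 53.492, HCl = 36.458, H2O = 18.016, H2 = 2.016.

n(NH4Cl) = 75.01 / 53.492 = 1.4023 mol.
Reaction (1): NH4Cl→HCl ratio 1:1 ⇒ n(HCl) = 1.4023 mol.
Reaction (2): HCl→H2 ratio 2:1 ⇒ n(H2) = 0.70113 mol.
Reaction (3): H2→H2O ratio 2:2 ⇒ n(H2O) = 0.70113 mol.
Mass of H2O = 0.70113 × 18.016 = 12.632 g.

12.63 g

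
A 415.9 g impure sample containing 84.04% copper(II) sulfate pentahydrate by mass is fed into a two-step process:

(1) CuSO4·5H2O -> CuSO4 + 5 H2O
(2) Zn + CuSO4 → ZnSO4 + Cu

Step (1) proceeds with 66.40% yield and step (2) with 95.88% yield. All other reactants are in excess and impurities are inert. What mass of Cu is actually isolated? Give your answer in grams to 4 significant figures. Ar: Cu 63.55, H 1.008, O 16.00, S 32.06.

Pure CuSO4·5H2O = 415.9 × 0.8404 = 349.52 g.
M(CuSO4·5H2O) = 63.55 + 32.06 + 9(16.00) + 10(1.008) = 249.69 g/mol.
M(Cu) = 63.55 g/mol.
n(CuSO4·5H2O) = 349.52 / 249.69 = 1.3998 mol.
Step 1 (CuSO4·5H2O:CuSO4 = 1:1): theoretical n(CuSO4) = 1.3998 mol; at 66.40% yield, n(CuSO4) = 0.92948 mol.
Step 2 (CuSO4:Cu = 1:1): theoretical n(Cu) = 0.92948 mol, so theoretical mass = 0.92948 × 63.55 = 59.069 g.
At 95.88% yield, actual mass of Cu = 59.069 × 0.9588 = 56.635 g.

56.64 g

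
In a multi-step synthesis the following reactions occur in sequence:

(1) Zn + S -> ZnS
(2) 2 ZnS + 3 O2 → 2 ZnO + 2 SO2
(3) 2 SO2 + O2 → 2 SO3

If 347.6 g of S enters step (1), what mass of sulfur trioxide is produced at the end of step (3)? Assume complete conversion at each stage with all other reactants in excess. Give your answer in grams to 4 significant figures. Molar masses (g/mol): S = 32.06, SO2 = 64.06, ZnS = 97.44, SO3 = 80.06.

868.0 g

n(S) = 347.6 / 32.06 = 10.842 mol.
Reaction (1): S→ZnS ratio 1:1 ⇒ n(ZnS) = 10.842 mol.
Reaction (2): ZnS→SO2 ratio 2:2 ⇒ n(SO2) = 10.842 mol.
Reaction (3): SO2→SO3 ratio 2:2 ⇒ n(SO3) = 10.842 mol.
Mass of SO3 = 10.842 × 80.06 = 868.02 g.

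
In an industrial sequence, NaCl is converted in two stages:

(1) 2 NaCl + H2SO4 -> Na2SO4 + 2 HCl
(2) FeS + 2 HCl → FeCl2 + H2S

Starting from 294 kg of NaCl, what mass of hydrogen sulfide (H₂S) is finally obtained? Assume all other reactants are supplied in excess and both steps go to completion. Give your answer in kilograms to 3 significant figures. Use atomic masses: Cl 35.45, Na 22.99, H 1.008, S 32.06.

85.7 kg

M(NaCl) = 22.99 + 35.45 = 58.44 g/mol.
M(H2S) = 2(1.008) + 32.06 = 34.076 g/mol.
294 kg = 294000 g.
n(NaCl) = 294000 / 58.44 = 5031 mol.
Step 1 gives a 2:2 ratio of NaCl to HCl, so n(HCl) = 5031 mol.
In step 2 the HCl:H2S ratio is 2:1, so n(H2S) = 2515 mol.
Mass of H2S = 2515 × 34.076 = 85710 g = 85.7 kg.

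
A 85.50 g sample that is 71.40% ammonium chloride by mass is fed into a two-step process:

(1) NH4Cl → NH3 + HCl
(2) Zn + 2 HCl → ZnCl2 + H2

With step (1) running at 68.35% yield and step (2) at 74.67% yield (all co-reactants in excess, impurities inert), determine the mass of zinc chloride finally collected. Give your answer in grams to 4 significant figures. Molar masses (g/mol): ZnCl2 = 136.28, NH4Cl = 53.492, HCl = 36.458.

39.69 g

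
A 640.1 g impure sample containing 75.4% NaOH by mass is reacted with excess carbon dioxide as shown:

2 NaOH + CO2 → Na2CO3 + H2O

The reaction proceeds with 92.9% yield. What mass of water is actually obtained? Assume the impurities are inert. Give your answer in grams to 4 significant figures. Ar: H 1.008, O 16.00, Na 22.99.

Pure NaOH available = 640.1 g × 0.754 = 482.64 g.
M(NaOH) = 22.99 + 16.00 + 1.008 = 39.998 g/mol.
M(H2O) = 2(1.008) + 16.00 = 18.016 g/mol.
n(NaOH) = 482.64 g / 39.998 g/mol = 12.066 mol.
From the equation the NaOH:H2O mole ratio is 2:1, so n(H2O) = 12.066 × 1/2 = 6.0332 mol.
Mass of H2O = 6.0332 mol × 18.016 g/mol = 108.69 g.
Actual mass collected = 108.69 g × 0.929 = 100.98 g.

101.0 g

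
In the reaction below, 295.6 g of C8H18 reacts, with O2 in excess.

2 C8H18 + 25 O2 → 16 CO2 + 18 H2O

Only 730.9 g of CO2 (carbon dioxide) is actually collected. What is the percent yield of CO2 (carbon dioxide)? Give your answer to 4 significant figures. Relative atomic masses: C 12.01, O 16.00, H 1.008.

M(C8H18) = 8(12.01) + 18(1.008) = 114.224 g/mol.
M(CO2) = 12.01 + 2(16.00) = 44.01 g/mol.
n(C8H18) = 295.60 g / 114.224 g/mol = 2.5879 mol.
From the equation the C8H18:CO2 mole ratio is 2:16, so n(CO2) = 2.5879 × 16/2 = 20.703 mol.
Mass of CO2 = 20.703 mol × 44.01 g/mol = 911.15 g.
This is the theoretical yield. Percent yield = 730.9 g / 911.15 g × 100% = 80.218%.

80.22 %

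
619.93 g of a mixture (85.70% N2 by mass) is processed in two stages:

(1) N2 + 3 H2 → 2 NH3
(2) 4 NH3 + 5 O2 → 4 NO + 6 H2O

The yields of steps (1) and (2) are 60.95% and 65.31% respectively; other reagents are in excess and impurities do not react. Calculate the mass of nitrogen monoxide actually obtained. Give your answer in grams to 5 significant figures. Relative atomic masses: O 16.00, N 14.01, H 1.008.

Pure N2 = 619.93 × 0.8570 = 531.280 g.
M(N2) = 2(14.01) = 28.02 g/mol.
M(NO) = 14.01 + 16.00 = 30.01 g/mol.
n(N2) = 531.280 / 28.02 = 18.9607 mol.
Step 1 (N2:NH3 = 1:2): theoretical n(NH3) = 37.9215 mol; at 60.95% yield, n(NH3) = 23.1131 mol.
Step 2 (NH3:NO = 4:4): theoretical n(NO) = 23.1131 mol, so theoretical mass = 23.1131 × 30.01 = 693.625 g.
At 65.31% yield, actual mass of NO = 693.625 × 0.6531 = 453.007 g.

453.01 g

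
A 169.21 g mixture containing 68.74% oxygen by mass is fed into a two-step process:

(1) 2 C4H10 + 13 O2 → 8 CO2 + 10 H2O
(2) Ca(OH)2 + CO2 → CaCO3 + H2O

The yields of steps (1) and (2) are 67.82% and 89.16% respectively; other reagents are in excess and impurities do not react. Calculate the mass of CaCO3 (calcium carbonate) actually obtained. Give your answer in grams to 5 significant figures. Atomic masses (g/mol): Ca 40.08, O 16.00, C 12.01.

135.38 g

Pure O2 = 169.21 × 0.6874 = 116.315 g.
M(O2) = 2(16.00) = 32.00 g/mol.
M(CaCO3) = 40.08 + 12.01 + 3(16.00) = 100.09 g/mol.
n(O2) = 116.315 / 32.00 = 3.63484 mol.
Step 1 (O2:CO2 = 13:8): theoretical n(CO2) = 2.23683 mol; at 67.82% yield, n(CO2) = 1.51702 mol.
Step 2 (CO2:CaCO3 = 1:1): theoretical n(CaCO3) = 1.51702 mol, so theoretical mass = 1.51702 × 100.09 = 151.838 g.
At 89.16% yield, actual mass of CaCO3 = 151.838 × 0.8916 = 135.379 g.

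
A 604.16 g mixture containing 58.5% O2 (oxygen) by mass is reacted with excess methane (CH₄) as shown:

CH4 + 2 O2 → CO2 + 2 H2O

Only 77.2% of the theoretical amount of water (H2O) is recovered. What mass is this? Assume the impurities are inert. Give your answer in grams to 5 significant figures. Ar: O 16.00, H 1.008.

153.61 g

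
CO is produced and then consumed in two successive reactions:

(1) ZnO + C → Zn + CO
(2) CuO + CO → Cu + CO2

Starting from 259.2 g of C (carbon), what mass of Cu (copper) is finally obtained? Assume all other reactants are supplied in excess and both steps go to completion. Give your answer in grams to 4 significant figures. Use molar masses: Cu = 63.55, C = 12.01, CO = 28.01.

1372 g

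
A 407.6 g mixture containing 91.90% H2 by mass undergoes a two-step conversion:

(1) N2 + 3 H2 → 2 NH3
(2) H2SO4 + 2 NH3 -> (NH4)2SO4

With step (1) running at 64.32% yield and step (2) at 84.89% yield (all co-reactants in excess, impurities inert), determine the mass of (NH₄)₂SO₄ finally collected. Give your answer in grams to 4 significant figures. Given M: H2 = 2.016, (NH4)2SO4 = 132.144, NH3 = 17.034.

Pure H2 = 407.6 × 0.9190 = 374.58 g.
n(H2) = 374.58 / 2.016 = 185.81 mol.
Step 1 (H2:NH3 = 3:2): theoretical n(NH3) = 123.87 mol; at 64.32% yield, n(NH3) = 79.674 mol.
Step 2 (NH3:(NH4)2SO4 = 2:1): theoretical n((NH4)2SO4) = 39.837 mol, so theoretical mass = 39.837 × 132.144 = 5264.2 g.
At 84.89% yield, actual mass of (NH4)2SO4 = 5264.2 × 0.8489 = 4468.8 g.

4469 g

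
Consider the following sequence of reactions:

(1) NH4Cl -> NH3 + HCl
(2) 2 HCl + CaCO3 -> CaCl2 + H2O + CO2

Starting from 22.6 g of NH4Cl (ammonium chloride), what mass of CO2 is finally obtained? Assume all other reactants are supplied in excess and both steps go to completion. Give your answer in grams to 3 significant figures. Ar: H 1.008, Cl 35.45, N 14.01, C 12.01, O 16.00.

M(NH4Cl) = 14.01 + 4(1.008) + 35.45 = 53.492 g/mol.
M(CO2) = 12.01 + 2(16.00) = 44.01 g/mol.
n(NH4Cl) = 22.60 / 53.492 = 0.4225 mol.
Step 1 gives a 1:1 ratio of NH4Cl to HCl, so n(HCl) = 0.4225 mol.
In step 2 the HCl:CO2 ratio is 2:1, so n(CO2) = 0.2112 mol.
Mass of CO2 = 0.2112 × 44.01 = 9.297 g.

9.30 g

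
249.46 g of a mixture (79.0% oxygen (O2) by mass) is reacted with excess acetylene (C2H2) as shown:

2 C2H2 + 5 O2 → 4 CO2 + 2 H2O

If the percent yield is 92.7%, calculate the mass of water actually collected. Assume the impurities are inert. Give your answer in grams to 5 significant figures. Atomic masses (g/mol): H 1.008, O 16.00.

41.141 g

Pure O2 available = 249.46 g × 0.790 = 197.073 g.
M(O2) = 2(16.00) = 32.00 g/mol.
M(H2O) = 2(1.008) + 16.00 = 18.016 g/mol.
n(O2) = 197.073 g / 32.00 g/mol = 6.15854 mol.
From the equation the O2:H2O mole ratio is 5:2, so n(H2O) = 6.15854 × 2/5 = 2.46342 mol.
Mass of H2O = 2.46342 mol × 18.016 g/mol = 44.3809 g.
Actual mass collected = 44.3809 g × 0.927 = 41.1411 g.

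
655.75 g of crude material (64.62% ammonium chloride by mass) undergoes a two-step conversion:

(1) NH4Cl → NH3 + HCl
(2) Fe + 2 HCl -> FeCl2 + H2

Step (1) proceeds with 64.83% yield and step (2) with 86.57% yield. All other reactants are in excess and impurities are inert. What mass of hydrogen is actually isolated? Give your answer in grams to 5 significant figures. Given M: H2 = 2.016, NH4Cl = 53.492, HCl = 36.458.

4.4815 g

Pure NH4Cl = 655.75 × 0.6462 = 423.746 g.
n(NH4Cl) = 423.746 / 53.492 = 7.92166 mol.
Step 1 (NH4Cl:HCl = 1:1): theoretical n(HCl) = 7.92166 mol; at 64.83% yield, n(HCl) = 5.13561 mol.
Step 2 (HCl:H2 = 2:1): theoretical n(H2) = 2.56781 mol, so theoretical mass = 2.56781 × 2.016 = 5.17670 g.
At 86.57% yield, actual mass of H2 = 5.17670 × 0.8657 = 4.48147 g.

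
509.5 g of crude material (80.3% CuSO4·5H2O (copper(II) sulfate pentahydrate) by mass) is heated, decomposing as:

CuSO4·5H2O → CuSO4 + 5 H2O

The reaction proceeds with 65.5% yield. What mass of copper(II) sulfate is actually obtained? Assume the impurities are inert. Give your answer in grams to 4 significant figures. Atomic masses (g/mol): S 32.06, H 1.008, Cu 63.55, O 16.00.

Pure CuSO4·5H2O available = 509.5 g × 0.803 = 409.13 g.
M(CuSO4·5H2O) = 63.55 + 32.06 + 9(16.00) + 10(1.008) = 249.69 g/mol.
M(CuSO4) = 63.55 + 32.06 + 4(16.00) = 159.61 g/mol.
n(CuSO4·5H2O) = 409.13 g / 249.69 g/mol = 1.6385 mol.
From the equation the CuSO4·5H2O:CuSO4 mole ratio is 1:1, so n(CuSO4) = 1.6385 × 1/1 = 1.6385 mol.
Mass of CuSO4 = 1.6385 mol × 159.61 g/mol = 261.53 g.
Actual mass collected = 261.53 g × 0.655 = 171.30 g.

171.3 g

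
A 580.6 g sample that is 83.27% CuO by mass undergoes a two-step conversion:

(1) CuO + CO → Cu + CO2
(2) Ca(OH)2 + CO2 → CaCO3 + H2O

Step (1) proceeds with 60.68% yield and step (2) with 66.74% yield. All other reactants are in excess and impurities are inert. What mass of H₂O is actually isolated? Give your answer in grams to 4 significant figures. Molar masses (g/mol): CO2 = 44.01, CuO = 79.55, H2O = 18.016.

44.34 g

Pure CuO = 580.6 × 0.8327 = 483.47 g.
n(CuO) = 483.47 / 79.55 = 6.0775 mol.
Step 1 (CuO:CO2 = 1:1): theoretical n(CO2) = 6.0775 mol; at 60.68% yield, n(CO2) = 3.6878 mol.
Step 2 (CO2:H2O = 1:1): theoretical n(H2O) = 3.6878 mol, so theoretical mass = 3.6878 × 18.016 = 66.440 g.
At 66.74% yield, actual mass of H2O = 66.440 × 0.6674 = 44.342 g.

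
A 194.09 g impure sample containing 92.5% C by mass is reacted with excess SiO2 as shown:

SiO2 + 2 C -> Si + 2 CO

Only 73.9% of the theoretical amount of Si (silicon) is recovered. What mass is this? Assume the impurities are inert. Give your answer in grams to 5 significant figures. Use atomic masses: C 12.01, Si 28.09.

155.16 g

Pure C available = 194.09 g × 0.925 = 179.533 g.
M(C) = 12.01 g/mol.
M(Si) = 28.09 g/mol.
n(C) = 179.533 g / 12.01 g/mol = 14.9486 mol.
From the equation the C:Si mole ratio is 2:1, so n(Si) = 14.9486 × 1/2 = 7.47432 mol.
Mass of Si = 7.47432 mol × 28.09 g/mol = 209.954 g.
Actual mass collected = 209.954 g × 0.739 = 155.156 g.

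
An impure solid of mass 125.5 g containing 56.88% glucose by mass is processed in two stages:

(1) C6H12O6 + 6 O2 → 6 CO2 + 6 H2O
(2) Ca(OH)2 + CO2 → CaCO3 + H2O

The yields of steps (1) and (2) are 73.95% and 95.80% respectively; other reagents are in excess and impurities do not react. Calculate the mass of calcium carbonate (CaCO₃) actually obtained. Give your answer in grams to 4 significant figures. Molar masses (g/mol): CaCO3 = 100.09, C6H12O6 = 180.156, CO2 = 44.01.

168.6 g

Pure C6H12O6 = 125.5 × 0.5688 = 71.384 g.
n(C6H12O6) = 71.384 / 180.156 = 0.39624 mol.
Step 1 (C6H12O6:CO2 = 1:6): theoretical n(CO2) = 2.3774 mol; at 73.95% yield, n(CO2) = 1.7581 mol.
Step 2 (CO2:CaCO3 = 1:1): theoretical n(CaCO3) = 1.7581 mol, so theoretical mass = 1.7581 × 100.09 = 175.97 g.
At 95.80% yield, actual mass of CaCO3 = 175.97 × 0.9580 = 168.58 g.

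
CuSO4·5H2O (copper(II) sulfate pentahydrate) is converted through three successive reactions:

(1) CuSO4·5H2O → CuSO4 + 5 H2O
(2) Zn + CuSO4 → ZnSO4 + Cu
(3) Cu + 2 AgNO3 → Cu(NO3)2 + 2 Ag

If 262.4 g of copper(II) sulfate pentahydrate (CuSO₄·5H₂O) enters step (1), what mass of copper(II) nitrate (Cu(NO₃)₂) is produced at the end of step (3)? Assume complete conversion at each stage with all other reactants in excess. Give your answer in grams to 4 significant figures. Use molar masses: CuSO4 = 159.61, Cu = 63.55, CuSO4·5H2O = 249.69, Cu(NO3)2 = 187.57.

197.1 g

n(CuSO4·5H2O) = 262.4 / 249.69 = 1.0509 mol.
Reaction (1): CuSO4·5H2O→CuSO4 ratio 1:1 ⇒ n(CuSO4) = 1.0509 mol.
Reaction (2): CuSO4→Cu ratio 1:1 ⇒ n(Cu) = 1.0509 mol.
Reaction (3): Cu→Cu(NO3)2 ratio 1:1 ⇒ n(Cu(NO3)2) = 1.0509 mol.
Mass of Cu(NO3)2 = 1.0509 × 187.57 = 197.12 g.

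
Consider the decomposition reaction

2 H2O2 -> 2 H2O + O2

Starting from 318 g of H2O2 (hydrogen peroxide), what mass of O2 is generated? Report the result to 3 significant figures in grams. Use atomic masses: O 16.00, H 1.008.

M(H2O2) = 2(1.008) + 2(16.00) = 34.016 g/mol.
M(O2) = 2(16.00) = 32.00 g/mol.
n(H2O2) = 318.0 g / 34.016 g/mol = 9.349 mol.
From the equation the H2O2:O2 mole ratio is 2:1, so n(O2) = 9.349 × 1/2 = 4.674 mol.
Mass of O2 = 4.674 mol × 32.00 g/mol = 149.6 g.

150 g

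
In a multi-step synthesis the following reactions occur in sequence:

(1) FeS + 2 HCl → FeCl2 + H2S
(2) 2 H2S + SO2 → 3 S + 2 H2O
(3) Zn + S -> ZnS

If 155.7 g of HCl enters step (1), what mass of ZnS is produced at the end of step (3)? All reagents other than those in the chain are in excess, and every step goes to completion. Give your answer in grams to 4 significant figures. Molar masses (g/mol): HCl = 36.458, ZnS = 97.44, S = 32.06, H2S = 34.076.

312.1 g

n(HCl) = 155.7 / 36.458 = 4.2707 mol.
Reaction (1): HCl→H2S ratio 2:1 ⇒ n(H2S) = 2.1353 mol.
Reaction (2): H2S→S ratio 2:3 ⇒ n(S) = 3.2030 mol.
Reaction (3): S→ZnS ratio 1:1 ⇒ n(ZnS) = 3.2030 mol.
Mass of ZnS = 3.2030 × 97.44 = 312.10 g.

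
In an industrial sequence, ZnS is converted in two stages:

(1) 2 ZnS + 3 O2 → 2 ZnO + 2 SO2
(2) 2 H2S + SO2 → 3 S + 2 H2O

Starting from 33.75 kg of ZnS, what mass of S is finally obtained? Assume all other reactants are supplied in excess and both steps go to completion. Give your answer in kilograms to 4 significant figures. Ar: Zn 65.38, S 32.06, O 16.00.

M(ZnS) = 65.38 + 32.06 = 97.44 g/mol.
M(S) = 32.06 g/mol.
33.75 kg = 33750 g.
n(ZnS) = 33750 / 97.44 = 346.37 mol.
Step 1 gives a 2:2 ratio of ZnS to SO2, so n(SO2) = 346.37 mol.
In step 2 the SO2:S ratio is 1:3, so n(S) = 1039.1 mol.
Mass of S = 1039.1 × 32.06 = 33314 g = 33.31 kg.

33.31 kg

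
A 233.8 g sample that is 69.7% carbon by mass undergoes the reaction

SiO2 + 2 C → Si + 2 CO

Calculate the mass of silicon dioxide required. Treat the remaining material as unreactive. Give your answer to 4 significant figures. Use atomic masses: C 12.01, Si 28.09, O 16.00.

Mass of pure C = 233.8 g × 0.697 = 162.96 g.
M(C) = 12.01 g/mol.
M(SiO2) = 28.09 + 2(16.00) = 60.09 g/mol.
n(C) = 162.96 g / 12.01 g/mol = 13.569 mol.
From the equation the C:SiO2 mole ratio is 2:1, so n(SiO2) = 13.569 × 1/2 = 6.7843 mol.
Mass of SiO2 = 6.7843 mol × 60.09 g/mol = 407.67 g.

407.7 g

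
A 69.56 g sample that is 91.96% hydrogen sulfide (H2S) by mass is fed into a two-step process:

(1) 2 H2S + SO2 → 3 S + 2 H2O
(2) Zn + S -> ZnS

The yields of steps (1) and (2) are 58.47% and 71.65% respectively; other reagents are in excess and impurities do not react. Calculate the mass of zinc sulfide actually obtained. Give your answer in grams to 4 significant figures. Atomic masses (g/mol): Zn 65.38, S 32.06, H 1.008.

Pure H2S = 69.56 × 0.9196 = 63.967 g.
M(H2S) = 2(1.008) + 32.06 = 34.076 g/mol.
M(ZnS) = 65.38 + 32.06 = 97.44 g/mol.
n(H2S) = 63.967 / 34.076 = 1.8772 mol.
Step 1 (H2S:S = 2:3): theoretical n(S) = 2.8158 mol; at 58.47% yield, n(S) = 1.6464 mol.
Step 2 (S:ZnS = 1:1): theoretical n(ZnS) = 1.6464 mol, so theoretical mass = 1.6464 × 97.44 = 160.42 g.
At 71.65% yield, actual mass of ZnS = 160.42 × 0.7165 = 114.94 g.

114.9 g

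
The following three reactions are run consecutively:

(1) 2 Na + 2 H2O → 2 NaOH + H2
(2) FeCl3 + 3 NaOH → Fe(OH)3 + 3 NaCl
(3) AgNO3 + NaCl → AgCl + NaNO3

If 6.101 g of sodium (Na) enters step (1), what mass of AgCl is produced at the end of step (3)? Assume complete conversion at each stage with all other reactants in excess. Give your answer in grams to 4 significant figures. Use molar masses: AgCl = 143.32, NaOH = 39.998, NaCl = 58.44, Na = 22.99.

38.03 g

n(Na) = 6.101 / 22.99 = 0.26538 mol.
Reaction (1): Na→NaOH ratio 2:2 ⇒ n(NaOH) = 0.26538 mol.
Reaction (2): NaOH→NaCl ratio 3:3 ⇒ n(NaCl) = 0.26538 mol.
Reaction (3): NaCl→AgCl ratio 1:1 ⇒ n(AgCl) = 0.26538 mol.
Mass of AgCl = 0.26538 × 143.32 = 38.034 g.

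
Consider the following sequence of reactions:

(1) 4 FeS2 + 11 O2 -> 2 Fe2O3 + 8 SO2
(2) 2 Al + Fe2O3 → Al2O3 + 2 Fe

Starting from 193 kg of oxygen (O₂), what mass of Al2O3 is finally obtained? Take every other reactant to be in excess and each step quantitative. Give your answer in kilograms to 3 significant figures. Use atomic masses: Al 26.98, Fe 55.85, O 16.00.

M(O2) = 2(16.00) = 32.00 g/mol.
M(Al2O3) = 2(26.98) + 3(16.00) = 101.96 g/mol.
193 kg = 193000 g.
n(O2) = 193000 / 32.00 = 6031 mol.
Step 1 gives a 11:2 ratio of O2 to Fe2O3, so n(Fe2O3) = 1097 mol.
In step 2 the Fe2O3:Al2O3 ratio is 1:1, so n(Al2O3) = 1097 mol.
Mass of Al2O3 = 1097 × 101.96 = 111800 g = 112 kg.

112 kg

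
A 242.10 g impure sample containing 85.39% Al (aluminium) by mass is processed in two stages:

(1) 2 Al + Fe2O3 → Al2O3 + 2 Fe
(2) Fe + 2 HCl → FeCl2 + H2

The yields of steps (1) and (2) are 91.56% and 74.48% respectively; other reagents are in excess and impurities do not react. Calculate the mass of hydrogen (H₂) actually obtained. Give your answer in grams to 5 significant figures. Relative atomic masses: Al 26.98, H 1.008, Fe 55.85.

Pure Al = 242.10 × 0.8539 = 206.729 g.
M(Al) = 26.98 g/mol.
M(H2) = 2(1.008) = 2.016 g/mol.
n(Al) = 206.729 / 26.98 = 7.66231 mol.
Step 1 (Al:Fe = 2:2): theoretical n(Fe) = 7.66231 mol; at 91.56% yield, n(Fe) = 7.01561 mol.
Step 2 (Fe:H2 = 1:1): theoretical n(H2) = 7.01561 mol, so theoretical mass = 7.01561 × 2.016 = 14.1435 g.
At 74.48% yield, actual mass of H2 = 14.1435 × 0.7448 = 10.5341 g.

10.534 g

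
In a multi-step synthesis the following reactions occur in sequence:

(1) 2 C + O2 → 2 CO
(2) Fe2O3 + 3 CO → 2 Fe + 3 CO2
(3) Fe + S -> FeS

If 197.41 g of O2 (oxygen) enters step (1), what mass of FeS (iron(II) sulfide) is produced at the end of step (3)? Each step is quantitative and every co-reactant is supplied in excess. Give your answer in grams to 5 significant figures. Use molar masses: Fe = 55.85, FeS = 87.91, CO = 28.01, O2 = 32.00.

n(O2) = 197.41 / 32.00 = 6.16906 mol.
Reaction (1): O2→CO ratio 1:2 ⇒ n(CO) = 12.3381 mol.
Reaction (2): CO→Fe ratio 3:2 ⇒ n(Fe) = 8.22542 mol.
Reaction (3): Fe→FeS ratio 1:1 ⇒ n(FeS) = 8.22542 mol.
Mass of FeS = 8.22542 × 87.91 = 723.096 g.

723.10 g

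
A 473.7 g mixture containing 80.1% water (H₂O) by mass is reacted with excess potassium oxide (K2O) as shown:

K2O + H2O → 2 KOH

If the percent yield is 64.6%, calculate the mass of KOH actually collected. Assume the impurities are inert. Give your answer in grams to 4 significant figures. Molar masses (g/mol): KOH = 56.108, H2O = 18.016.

1527 g

Pure H2O available = 473.7 g × 0.801 = 379.43 g.
n(H2O) = 379.43 g / 18.016 g/mol = 21.061 mol.
From the equation the H2O:KOH mole ratio is 1:2, so n(KOH) = 21.061 × 2/1 = 42.122 mol.
Mass of KOH = 42.122 mol × 56.108 g/mol = 2363.4 g.
Actual mass collected = 2363.4 g × 0.646 = 1526.7 g.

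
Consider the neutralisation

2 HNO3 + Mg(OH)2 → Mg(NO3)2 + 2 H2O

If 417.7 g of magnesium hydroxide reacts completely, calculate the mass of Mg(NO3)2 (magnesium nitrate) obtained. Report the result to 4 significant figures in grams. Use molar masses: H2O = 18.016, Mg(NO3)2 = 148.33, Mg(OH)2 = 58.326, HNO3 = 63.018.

n(Mg(OH)2) = 417.70 g / 58.326 g/mol = 7.1615 mol.
From the equation the Mg(OH)2:Mg(NO3)2 mole ratio is 1:1, so n(Mg(NO3)2) = 7.1615 × 1/1 = 7.1615 mol.
Mass of Mg(NO3)2 = 7.1615 mol × 148.33 g/mol = 1062.3 g.

1062 g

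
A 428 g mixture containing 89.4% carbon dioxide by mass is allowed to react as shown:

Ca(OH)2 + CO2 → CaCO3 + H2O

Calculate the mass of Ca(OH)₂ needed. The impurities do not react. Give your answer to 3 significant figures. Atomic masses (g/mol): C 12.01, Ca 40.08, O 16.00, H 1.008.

Mass of pure CO2 = 428 g × 0.894 = 382.6 g.
M(CO2) = 12.01 + 2(16.00) = 44.01 g/mol.
M(Ca(OH)2) = 40.08 + 2(16.00) + 2(1.008) = 74.096 g/mol.
n(CO2) = 382.6 g / 44.01 g/mol = 8.694 mol.
From the equation the CO2:Ca(OH)2 mole ratio is 1:1, so n(Ca(OH)2) = 8.694 × 1/1 = 8.694 mol.
Mass of Ca(OH)2 = 8.694 mol × 74.096 g/mol = 644.2 g.

644 g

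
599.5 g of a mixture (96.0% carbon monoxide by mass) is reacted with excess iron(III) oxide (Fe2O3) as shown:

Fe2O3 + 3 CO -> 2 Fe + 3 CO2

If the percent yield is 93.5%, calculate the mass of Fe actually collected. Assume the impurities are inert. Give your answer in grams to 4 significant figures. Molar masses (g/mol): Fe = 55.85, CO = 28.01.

Pure CO available = 599.5 g × 0.960 = 575.52 g.
n(CO) = 575.52 g / 28.01 g/mol = 20.547 mol.
From the equation the CO:Fe mole ratio is 3:2, so n(Fe) = 20.547 × 2/3 = 13.698 mol.
Mass of Fe = 13.698 mol × 55.85 g/mol = 765.03 g.
Actual mass collected = 765.03 g × 0.935 = 715.30 g.

715.3 g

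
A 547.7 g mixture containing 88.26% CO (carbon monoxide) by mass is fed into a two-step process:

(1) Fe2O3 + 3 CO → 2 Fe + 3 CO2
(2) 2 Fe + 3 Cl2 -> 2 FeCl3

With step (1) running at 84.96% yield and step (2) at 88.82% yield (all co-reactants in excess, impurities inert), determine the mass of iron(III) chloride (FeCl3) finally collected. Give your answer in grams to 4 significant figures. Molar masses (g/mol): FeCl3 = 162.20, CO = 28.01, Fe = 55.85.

1408 g

Pure CO = 547.7 × 0.8826 = 483.40 g.
n(CO) = 483.40 / 28.01 = 17.258 mol.
Step 1 (CO:Fe = 3:2): theoretical n(Fe) = 11.505 mol; at 84.96% yield, n(Fe) = 9.7750 mol.
Step 2 (Fe:FeCl3 = 2:2): theoretical n(FeCl3) = 9.7750 mol, so theoretical mass = 9.7750 × 162.20 = 1585.5 g.
At 88.82% yield, actual mass of FeCl3 = 1585.5 × 0.8882 = 1408.2 g.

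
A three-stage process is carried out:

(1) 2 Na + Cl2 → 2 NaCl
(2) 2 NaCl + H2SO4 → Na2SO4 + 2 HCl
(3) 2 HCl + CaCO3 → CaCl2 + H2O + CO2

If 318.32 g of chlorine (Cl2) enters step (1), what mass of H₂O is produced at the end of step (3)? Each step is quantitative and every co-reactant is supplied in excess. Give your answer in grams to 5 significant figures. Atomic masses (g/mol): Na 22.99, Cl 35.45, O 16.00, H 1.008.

M(Cl2) = 2(35.45) = 70.90 g/mol.
M(H2O) = 2(1.008) + 16.00 = 18.016 g/mol.
n(Cl2) = 318.32 / 70.90 = 4.48970 mol.
Reaction (1): Cl2→NaCl ratio 1:2 ⇒ n(NaCl) = 8.97941 mol.
Reaction (2): NaCl→HCl ratio 2:2 ⇒ n(HCl) = 8.97941 mol.
Reaction (3): HCl→H2O ratio 2:1 ⇒ n(H2O) = 4.48970 mol.
Mass of H2O = 4.48970 × 18.016 = 80.8865 g.

80.887 g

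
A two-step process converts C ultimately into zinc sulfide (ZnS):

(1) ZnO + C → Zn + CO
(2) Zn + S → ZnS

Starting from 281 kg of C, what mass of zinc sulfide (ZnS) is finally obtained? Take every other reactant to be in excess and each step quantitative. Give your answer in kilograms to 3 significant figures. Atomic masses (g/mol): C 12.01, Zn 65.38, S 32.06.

2280 kg

M(C) = 12.01 g/mol.
M(ZnS) = 65.38 + 32.06 = 97.44 g/mol.
281 kg = 281000 g.
n(C) = 281000 / 12.01 = 23400 mol.
Step 1 gives a 1:1 ratio of C to Zn, so n(Zn) = 23400 mol.
In step 2 the Zn:ZnS ratio is 1:1, so n(ZnS) = 23400 mol.
Mass of ZnS = 23400 × 97.44 = 2.280 × 10^6 g = 2280 kg.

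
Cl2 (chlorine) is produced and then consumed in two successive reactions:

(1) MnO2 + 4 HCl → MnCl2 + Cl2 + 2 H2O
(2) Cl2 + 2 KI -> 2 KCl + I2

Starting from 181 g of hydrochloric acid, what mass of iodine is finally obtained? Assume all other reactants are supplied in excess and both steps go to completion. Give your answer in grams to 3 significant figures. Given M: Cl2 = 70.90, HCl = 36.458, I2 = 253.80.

315 g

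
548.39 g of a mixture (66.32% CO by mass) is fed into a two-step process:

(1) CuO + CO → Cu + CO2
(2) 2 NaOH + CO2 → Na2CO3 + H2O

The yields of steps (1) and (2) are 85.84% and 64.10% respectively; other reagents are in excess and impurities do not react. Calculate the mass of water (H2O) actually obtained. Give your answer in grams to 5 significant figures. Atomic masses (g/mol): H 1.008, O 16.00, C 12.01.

Pure CO = 548.39 × 0.6632 = 363.692 g.
M(CO) = 12.01 + 16.00 = 28.01 g/mol.
M(H2O) = 2(1.008) + 16.00 = 18.016 g/mol.
n(CO) = 363.692 / 28.01 = 12.9844 mol.
Step 1 (CO:CO2 = 1:1): theoretical n(CO2) = 12.9844 mol; at 85.84% yield, n(CO2) = 11.1458 mol.
Step 2 (CO2:H2O = 1:1): theoretical n(H2O) = 11.1458 mol, so theoretical mass = 11.1458 × 18.016 = 200.802 g.
At 64.10% yield, actual mass of H2O = 200.802 × 0.6410 = 128.714 g.

128.71 g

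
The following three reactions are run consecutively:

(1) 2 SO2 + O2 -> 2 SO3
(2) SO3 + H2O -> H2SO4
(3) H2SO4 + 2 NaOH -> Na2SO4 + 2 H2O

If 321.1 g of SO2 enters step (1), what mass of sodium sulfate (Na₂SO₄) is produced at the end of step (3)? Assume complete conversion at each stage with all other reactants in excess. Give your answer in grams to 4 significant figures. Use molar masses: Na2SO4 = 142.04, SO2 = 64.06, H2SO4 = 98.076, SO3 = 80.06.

712.0 g

n(SO2) = 321.1 / 64.06 = 5.0125 mol.
Reaction (1): SO2→SO3 ratio 2:2 ⇒ n(SO3) = 5.0125 mol.
Reaction (2): SO3→H2SO4 ratio 1:1 ⇒ n(H2SO4) = 5.0125 mol.
Reaction (3): H2SO4→Na2SO4 ratio 1:1 ⇒ n(Na2SO4) = 5.0125 mol.
Mass of Na2SO4 = 5.0125 × 142.04 = 711.97 g.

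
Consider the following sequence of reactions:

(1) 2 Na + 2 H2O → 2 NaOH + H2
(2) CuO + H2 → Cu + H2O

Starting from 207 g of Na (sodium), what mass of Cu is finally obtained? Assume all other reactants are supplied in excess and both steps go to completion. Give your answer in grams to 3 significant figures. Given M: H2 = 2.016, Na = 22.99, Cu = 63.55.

n(Na) = 207.0 / 22.99 = 9.004 mol.
Step 1 gives a 2:1 ratio of Na to H2, so n(H2) = 4.502 mol.
In step 2 the H2:Cu ratio is 1:1, so n(Cu) = 4.502 mol.
Mass of Cu = 4.502 × 63.55 = 286.1 g.

286 g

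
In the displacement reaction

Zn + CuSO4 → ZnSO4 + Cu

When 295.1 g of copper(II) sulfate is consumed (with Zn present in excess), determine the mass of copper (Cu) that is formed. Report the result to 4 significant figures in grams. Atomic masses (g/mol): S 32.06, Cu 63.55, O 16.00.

117.5 g

M(CuSO4) = 63.55 + 32.06 + 4(16.00) = 159.61 g/mol.
M(Cu) = 63.55 g/mol.
n(CuSO4) = 295.10 g / 159.61 g/mol = 1.8489 mol.
From the equation the CuSO4:Cu mole ratio is 1:1, so n(Cu) = 1.8489 × 1/1 = 1.8489 mol.
Mass of Cu = 1.8489 mol × 63.55 g/mol = 117.50 g.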